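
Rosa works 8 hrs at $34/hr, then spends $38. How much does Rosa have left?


Calculate earnings:
8 x $34 = $272
Subtract spending:
$272 - $38 = $234

$234


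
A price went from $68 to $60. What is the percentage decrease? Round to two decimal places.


Find the absolute change:
|60 - 68| = 8
Divide by original and multiply by 100:
8 / 68 x 100 = 11.7647...% ≈ 11.76%

11.76%


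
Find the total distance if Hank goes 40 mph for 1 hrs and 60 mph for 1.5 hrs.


Leg 1 distance:
40 x 1 = 40 miles
Leg 2 distance:
60 x 1.5 = 90 miles
Total distance:
40 + 90 = 130 miles

130 miles


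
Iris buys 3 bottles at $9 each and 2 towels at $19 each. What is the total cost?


Cost of bottles:
3 x $9 = $27
Cost of towels:
2 x $19 = $38
Add both:
$27 + $38 = $65

$65


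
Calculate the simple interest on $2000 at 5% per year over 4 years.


Use the formula I = P x R x T / 100
P x R x T = 2000 x 5 x 4 = 40000
I = 40000 / 100 = $400

$400


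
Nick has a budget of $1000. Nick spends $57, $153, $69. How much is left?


Add up expenses:
$57 + $153 + $69 = $279
Subtract from budget:
$1000 - $279 = $721

$721


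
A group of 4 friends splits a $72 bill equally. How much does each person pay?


Total bill: $72
Number of people: 4
Each pays: $72 / 4 = $18

$18


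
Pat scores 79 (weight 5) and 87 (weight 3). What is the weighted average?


Weighted sum:
5 x 79 + 3 x 87 = 656
Total weight:
5 + 3 = 8
Weighted average:
656 / 8 = 82

82


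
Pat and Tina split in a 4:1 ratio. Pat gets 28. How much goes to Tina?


Find the multiplier:
28 / 4 = 7
Apply to Tina's share:
1 x 7 = 7

7


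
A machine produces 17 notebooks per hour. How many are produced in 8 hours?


Production rate: 17 notebooks per hour
Time: 8 hours
Total: 17 x 8 = 136 notebooks

136 notebooks


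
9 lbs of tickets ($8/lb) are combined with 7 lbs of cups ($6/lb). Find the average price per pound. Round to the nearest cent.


Cost of tickets:
9 x $8 = $72
Cost of cups:
7 x $6 = $42
Total cost: $72 + $42 = $114
Total weight: 16 lbs
Average: $114 / 16 = $7.125 ≈ $7.13/lb

$7.13/lb


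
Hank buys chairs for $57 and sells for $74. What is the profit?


Selling price = $74
Cost price = $57
Profit = selling price - cost price:
Profit = $74 - $57 = $17

$17


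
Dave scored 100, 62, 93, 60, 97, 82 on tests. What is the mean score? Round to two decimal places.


Add the scores:
100 + 62 + 93 + 60 + 97 + 82 = 494
Divide by the number of tests:
494 / 6 = 82.3333... ≈ 82.33

82.33


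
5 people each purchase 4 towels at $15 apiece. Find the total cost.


Cost per person:
4 x $15 = $60
Group total:
5 x $60 = $300

$300


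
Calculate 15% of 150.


Convert percentage to decimal:
15% = 0.15
Multiply:
150 x 0.15 = 22.5

22.5


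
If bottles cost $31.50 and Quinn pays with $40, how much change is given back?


Start with the amount paid:
$40
Subtract the price:
$40 - $31.50 = $8.50

$8.50


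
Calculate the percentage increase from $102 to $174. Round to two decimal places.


Find the absolute change:
|174 - 102| = 72
Divide by original and multiply by 100:
72 / 102 x 100 = 70.5882...% ≈ 70.59%

70.59%


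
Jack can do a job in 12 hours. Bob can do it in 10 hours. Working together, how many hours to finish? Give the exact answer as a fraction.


Jack's rate: 1/12 of the job per hour
Bob's rate: 1/10 of the job per hour
Combined rate: 1/12 + 1/10 = 11/60 per hour
Time = 1 / (11/60) = 60/11 hours (≈ 5.45 hours)

60/11 hours


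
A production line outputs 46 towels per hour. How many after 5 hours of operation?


Production rate: 46 towels per hour
Time: 5 hours
Total: 46 x 5 = 230 towels

230 towels


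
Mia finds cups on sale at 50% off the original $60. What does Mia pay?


Calculate the discount amount:
50% of $60 = $30
Subtract from original:
$60 - $30 = $30

$30


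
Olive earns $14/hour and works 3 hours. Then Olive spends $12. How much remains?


Calculate earnings:
3 x $14 = $42
Subtract spending:
$42 - $12 = $30

$30


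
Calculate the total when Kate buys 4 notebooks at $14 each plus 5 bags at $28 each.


Cost of notebooks:
4 x $14 = $56
Cost of bags:
5 x $28 = $140
Add both:
$56 + $140 = $196

$196


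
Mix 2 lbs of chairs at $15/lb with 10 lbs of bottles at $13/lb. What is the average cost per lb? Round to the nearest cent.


Cost of chairs:
2 x $15 = $30
Cost of bottles:
10 x $13 = $130
Total cost: $30 + $130 = $160
Total weight: 12 lbs
Average: $160 / 12 = $13.3333... ≈ $13.33/lb

$13.33/lb


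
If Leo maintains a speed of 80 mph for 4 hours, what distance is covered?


Use the formula: distance = speed x time
Speed = 80 mph, Time = 4 hours
80 x 4 = 320 miles

320 miles


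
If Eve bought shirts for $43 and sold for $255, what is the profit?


Selling price = $255
Cost price = $43
Profit = selling price - cost price:
Profit = $255 - $43 = $212

$212


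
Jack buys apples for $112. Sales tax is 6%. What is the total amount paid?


Calculate the tax:
6% of $112 = $6.72
Add tax to price:
$112 + $6.72 = $118.72

$118.72


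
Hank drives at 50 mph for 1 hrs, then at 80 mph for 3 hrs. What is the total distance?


Leg 1 distance:
50 x 1 = 50 miles
Leg 2 distance:
80 x 3 = 240 miles
Total distance:
50 + 240 = 290 miles

290 miles


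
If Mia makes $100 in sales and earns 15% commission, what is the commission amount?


Convert rate to decimal:
15% = 0.15
Multiply by sales:
$100 x 0.15 = $15

$15


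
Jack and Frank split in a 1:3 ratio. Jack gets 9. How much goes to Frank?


Find the multiplier:
9 / 1 = 9
Apply to Frank's share:
3 x 9 = 27

27


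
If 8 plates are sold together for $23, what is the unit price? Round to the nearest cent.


Total cost: $23
Number of items: 8
Unit price: $23 / 8 = $2.875 ≈ $2.88

$2.88


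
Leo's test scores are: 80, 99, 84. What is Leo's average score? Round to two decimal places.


Add the scores:
80 + 99 + 84 = 263
Divide by the number of tests:
263 / 3 = 87.6666... ≈ 87.67

87.67


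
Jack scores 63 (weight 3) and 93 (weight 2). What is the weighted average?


Weighted sum:
3 x 63 + 2 x 93 = 375
Total weight:
3 + 2 = 5
Weighted average:
375 / 5 = 75

75


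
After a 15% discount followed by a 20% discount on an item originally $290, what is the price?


First discount:
15% of $290 = $43.50
Price after first discount:
$290 - $43.50 = $246.50
Second discount:
20% of $246.50 = $49.30
Final price:
$246.50 - $49.30 = $197.20

$197.20


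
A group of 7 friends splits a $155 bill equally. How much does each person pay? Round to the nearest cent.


Total bill: $155
Number of people: 7
Each pays: $155 / 7 = $22.1428... ≈ $22.14

$22.14


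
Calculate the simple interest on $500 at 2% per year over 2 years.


Use the formula I = P x R x T / 100
P x R x T = 500 x 2 x 2 = 2000
I = 2000 / 100 = $20

$20


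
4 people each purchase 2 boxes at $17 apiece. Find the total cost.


Cost per person:
2 x $17 = $34
Group total:
4 x $34 = $136

$136


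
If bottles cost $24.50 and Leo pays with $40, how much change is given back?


Start with the amount paid:
$40
Subtract the price:
$40 - $24.50 = $15.50

$15.50


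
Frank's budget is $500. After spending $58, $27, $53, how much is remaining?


Add up expenses:
$58 + $27 + $53 = $138
Subtract from budget:
$500 - $138 = $362

$362


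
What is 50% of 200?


Convert percentage to decimal:
50% = 0.5
Multiply:
200 x 0.5 = 100

100


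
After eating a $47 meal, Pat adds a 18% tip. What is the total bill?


Calculate the tip:
18% of $47 = $8.46
Add tip to meal cost:
$47 + $8.46 = $55.46

$55.46


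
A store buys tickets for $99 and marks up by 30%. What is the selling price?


Calculate the markup amount:
30% of $99 = $29.70
Add to cost:
$99 + $29.70 = $128.70

$128.70


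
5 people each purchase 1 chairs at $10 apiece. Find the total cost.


Cost per person:
1 x $10 = $10
Group total:
5 x $10 = $50

$50


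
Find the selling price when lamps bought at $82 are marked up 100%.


Calculate the markup amount:
100% of $82 = $82
Add to cost:
$82 + $82 = $164

$164


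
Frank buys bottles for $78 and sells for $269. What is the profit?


Selling price = $269
Cost price = $78
Profit = selling price - cost price:
Profit = $269 - $78 = $191

$191


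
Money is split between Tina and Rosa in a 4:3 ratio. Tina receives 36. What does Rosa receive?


Find the multiplier:
36 / 4 = 9
Apply to Rosa's share:
3 x 9 = 27

27


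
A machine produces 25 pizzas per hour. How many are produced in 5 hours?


Production rate: 25 pizzas per hour
Time: 5 hours
Total: 25 x 5 = 125 pizzas

125 pizzas


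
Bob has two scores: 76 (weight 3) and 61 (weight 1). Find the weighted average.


Weighted sum:
3 x 76 + 1 x 61 = 289
Total weight:
3 + 1 = 4
Weighted average:
289 / 4 = 72.25

72.25


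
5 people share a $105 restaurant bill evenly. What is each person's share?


Total bill: $105
Number of people: 5
Each pays: $105 / 5 = $21

$21


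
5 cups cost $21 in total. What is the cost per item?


Total cost: $21
Number of items: 5
Unit price: $21 / 5 = $4.20

$4.20


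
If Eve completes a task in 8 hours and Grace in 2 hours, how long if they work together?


Eve's rate: 1/8 of the job per hour
Grace's rate: 1/2 of the job per hour
Combined rate: 1/8 + 1/2 = 5/8 per hour
Time = 1 / (5/8) = 8/5 = 1.6 hours

1.6 hours


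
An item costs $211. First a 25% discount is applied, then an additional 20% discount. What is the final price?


First discount:
25% of $211 = $52.75
Price after first discount:
$211 - $52.75 = $158.25
Second discount:
20% of $158.25 = $31.65
Final price:
$158.25 - $31.65 = $126.60

$126.60


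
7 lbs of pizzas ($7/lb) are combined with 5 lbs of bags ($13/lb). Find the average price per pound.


Cost of pizzas:
7 x $7 = $49
Cost of bags:
5 x $13 = $65
Total cost: $49 + $65 = $114
Total weight: 12 lbs
Average: $114 / 12 = $9.50/lb

$9.50/lb


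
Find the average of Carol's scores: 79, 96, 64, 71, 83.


Add the scores:
79 + 96 + 64 + 71 + 83 = 393
Divide by the number of tests:
393 / 5 = 78.6

78.6


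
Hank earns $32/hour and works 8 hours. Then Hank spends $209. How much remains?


Calculate earnings:
8 x $32 = $256
Subtract spending:
$256 - $209 = $47

$47


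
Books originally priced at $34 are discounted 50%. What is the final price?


Calculate the discount amount:
50% of $34 = $17
Subtract from original:
$34 - $17 = $17

$17


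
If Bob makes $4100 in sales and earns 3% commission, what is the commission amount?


Convert rate to decimal:
3% = 0.03
Multiply by sales:
$4100 x 0.03 = $123

$123


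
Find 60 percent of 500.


Convert percentage to decimal:
60% = 0.6
Multiply:
500 x 0.6 = 300

300


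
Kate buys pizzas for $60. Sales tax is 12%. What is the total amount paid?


Calculate the tax:
12% of $60 = $7.20
Add tax to price:
$60 + $7.20 = $67.20

$67.20


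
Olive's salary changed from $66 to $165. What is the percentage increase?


Find the absolute change:
|165 - 66| = 99
Divide by original and multiply by 100:
99 / 66 x 100 = 150%

150%


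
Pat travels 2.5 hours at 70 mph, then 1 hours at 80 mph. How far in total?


Leg 1 distance:
70 x 2.5 = 175 miles
Leg 2 distance:
80 x 1 = 80 miles
Total distance:
175 + 80 = 255 miles

255 miles


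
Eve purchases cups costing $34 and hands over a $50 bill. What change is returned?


Start with the amount paid:
$50
Subtract the price:
$50 - $34 = $16

$16


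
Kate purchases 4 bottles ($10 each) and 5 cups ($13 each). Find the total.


Cost of bottles:
4 x $10 = $40
Cost of cups:
5 x $13 = $65
Add both:
$40 + $65 = $105

$105


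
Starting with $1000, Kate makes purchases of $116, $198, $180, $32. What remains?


Add up expenses:
$116 + $198 + $180 + $32 = $526
Subtract from budget:
$1000 - $526 = $474

$474


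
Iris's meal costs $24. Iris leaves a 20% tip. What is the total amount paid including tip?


Calculate the tip:
20% of $24 = $4.80
Add tip to meal cost:
$24 + $4.80 = $28.80

$28.80


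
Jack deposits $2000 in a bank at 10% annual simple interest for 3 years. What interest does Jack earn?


Use the formula I = P x R x T / 100
P x R x T = 2000 x 10 x 3 = 60000
I = 60000 / 100 = $600

$600


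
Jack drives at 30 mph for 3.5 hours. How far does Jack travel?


Use the formula: distance = speed x time
Speed = 30 mph, Time = 3.5 hours
30 x 3.5 = 105 miles

105 miles


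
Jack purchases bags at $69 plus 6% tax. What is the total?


Calculate the tax:
6% of $69 = $4.14
Add tax to price:
$69 + $4.14 = $73.14

$73.14


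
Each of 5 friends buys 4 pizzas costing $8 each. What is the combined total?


Cost per person:
4 x $8 = $32
Group total:
5 x $32 = $160

$160


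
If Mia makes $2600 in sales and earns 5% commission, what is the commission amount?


Convert rate to decimal:
5% = 0.05
Multiply by sales:
$2600 x 0.05 = $130

$130


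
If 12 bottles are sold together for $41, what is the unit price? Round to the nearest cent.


Total cost: $41
Number of items: 12
Unit price: $41 / 12 = $3.4166... ≈ $3.42

$3.42


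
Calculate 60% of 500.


Convert percentage to decimal:
60% = 0.6
Multiply:
500 x 0.6 = 300

300


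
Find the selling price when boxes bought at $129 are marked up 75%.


Calculate the markup amount:
75% of $129 = $96.75
Add to cost:
$129 + $96.75 = $225.75

$225.75


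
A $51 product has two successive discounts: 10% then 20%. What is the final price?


First discount:
10% of $51 = $5.10
Price after first discount:
$51 - $5.10 = $45.90
Second discount:
20% of $45.90 = $9.18
Final price:
$45.90 - $9.18 = $36.72

$36.72


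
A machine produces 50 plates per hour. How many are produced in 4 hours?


Production rate: 50 plates per hour
Time: 4 hours
Total: 50 x 4 = 200 plates

200 plates


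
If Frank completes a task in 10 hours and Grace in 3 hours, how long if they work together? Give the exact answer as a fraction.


Frank's rate: 1/10 of the job per hour
Grace's rate: 1/3 of the job per hour
Combined rate: 1/10 + 1/3 = 13/30 per hour
Time = 1 / (13/30) = 30/13 hours (≈ 2.31 hours)

30/13 hours


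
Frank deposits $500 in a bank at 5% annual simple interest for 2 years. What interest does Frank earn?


Use the formula I = P x R x T / 100
P x R x T = 500 x 5 x 2 = 5000
I = 5000 / 100 = $50

$50


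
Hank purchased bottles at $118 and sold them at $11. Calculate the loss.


Selling price = $11
Cost price = $118
Loss = cost price - selling price:
Loss = $118 - $11 = $107

$107


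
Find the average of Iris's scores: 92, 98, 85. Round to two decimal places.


Add the scores:
92 + 98 + 85 = 275
Divide by the number of tests:
275 / 3 = 91.6666... ≈ 91.67

91.67


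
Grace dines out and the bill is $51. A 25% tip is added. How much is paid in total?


Calculate the tip:
25% of $51 = $12.75
Add tip to meal cost:
$51 + $12.75 = $63.75

$63.75


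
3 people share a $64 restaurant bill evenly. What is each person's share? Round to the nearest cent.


Total bill: $64
Number of people: 3
Each pays: $64 / 3 = $21.3333... ≈ $21.33

$21.33


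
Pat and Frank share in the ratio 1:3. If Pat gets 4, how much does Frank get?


Find the multiplier:
4 / 1 = 4
Apply to Frank's share:
3 x 4 = 12

12


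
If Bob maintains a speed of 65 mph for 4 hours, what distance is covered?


Use the formula: distance = speed x time
Speed = 65 mph, Time = 4 hours
65 x 4 = 260 miles

260 miles


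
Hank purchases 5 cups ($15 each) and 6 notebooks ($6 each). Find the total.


Cost of cups:
5 x $15 = $75
Cost of notebooks:
6 x $6 = $36
Add both:
$75 + $36 = $111

$111


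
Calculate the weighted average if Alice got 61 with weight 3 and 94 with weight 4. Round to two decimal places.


Weighted sum:
3 x 61 + 4 x 94 = 559
Total weight:
3 + 4 = 7
Weighted average:
559 / 7 = 79.8571... ≈ 79.86

79.86


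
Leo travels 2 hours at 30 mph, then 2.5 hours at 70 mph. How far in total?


Leg 1 distance:
30 x 2 = 60 miles
Leg 2 distance:
70 x 2.5 = 175 miles
Total distance:
60 + 175 = 235 miles

235 miles


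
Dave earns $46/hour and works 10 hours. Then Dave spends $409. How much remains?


Calculate earnings:
10 x $46 = $460
Subtract spending:
$460 - $409 = $51

$51


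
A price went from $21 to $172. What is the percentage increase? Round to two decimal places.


Find the absolute change:
|172 - 21| = 151
Divide by original and multiply by 100:
151 / 21 x 100 = 719.0476...% ≈ 719.05%

719.05%


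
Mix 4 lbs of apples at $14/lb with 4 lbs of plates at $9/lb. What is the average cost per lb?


Cost of apples:
4 x $14 = $56
Cost of plates:
4 x $9 = $36
Total cost: $56 + $36 = $92
Total weight: 8 lbs
Average: $92 / 8 = $11.50/lb

$11.50/lb


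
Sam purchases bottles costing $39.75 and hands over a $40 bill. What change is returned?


Start with the amount paid:
$40
Subtract the price:
$40 - $39.75 = $0.25

$0.25


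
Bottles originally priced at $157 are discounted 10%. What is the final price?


Calculate the discount amount:
10% of $157 = $15.70
Subtract from original:
$157 - $15.70 = $141.30

$141.30


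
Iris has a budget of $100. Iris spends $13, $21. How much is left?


Add up expenses:
$13 + $21 = $34
Subtract from budget:
$100 - $34 = $66

$66


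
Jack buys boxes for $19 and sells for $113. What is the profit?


Selling price = $113
Cost price = $19
Profit = selling price - cost price:
Profit = $113 - $19 = $94

$94


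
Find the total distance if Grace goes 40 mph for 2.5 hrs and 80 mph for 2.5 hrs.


Leg 1 distance:
40 x 2.5 = 100 miles
Leg 2 distance:
80 x 2.5 = 200 miles
Total distance:
100 + 200 = 300 miles

300 miles


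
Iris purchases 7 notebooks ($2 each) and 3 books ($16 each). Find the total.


Cost of notebooks:
7 x $2 = $14
Cost of books:
3 x $16 = $48
Add both:
$14 + $48 = $62

$62


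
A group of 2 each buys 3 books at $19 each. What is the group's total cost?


Cost per person:
3 x $19 = $57
Group total:
2 x $57 = $114

$114


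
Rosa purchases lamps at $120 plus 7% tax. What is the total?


Calculate the tax:
7% of $120 = $8.40
Add tax to price:
$120 + $8.40 = $128.40

$128.40


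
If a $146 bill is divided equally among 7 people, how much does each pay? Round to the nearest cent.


Total bill: $146
Number of people: 7
Each pays: $146 / 7 = $20.8571... ≈ $20.86

$20.86


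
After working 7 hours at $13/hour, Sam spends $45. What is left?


Calculate earnings:
7 x $13 = $91
Subtract spending:
$91 - $45 = $46

$46


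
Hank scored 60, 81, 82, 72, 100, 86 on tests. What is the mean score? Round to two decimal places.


Add the scores:
60 + 81 + 82 + 72 + 100 + 86 = 481
Divide by the number of tests:
481 / 6 = 80.1666... ≈ 80.17

80.17


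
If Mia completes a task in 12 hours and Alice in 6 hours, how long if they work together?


Mia's rate: 1/12 of the job per hour
Alice's rate: 1/6 of the job per hour
Combined rate: 1/12 + 1/6 = 1/4 per hour
Time = 1 / (1/4) = 4 hours

4 hours


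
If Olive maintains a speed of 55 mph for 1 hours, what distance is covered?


Use the formula: distance = speed x time
Speed = 55 mph, Time = 1 hours
55 x 1 = 55 miles

55 miles


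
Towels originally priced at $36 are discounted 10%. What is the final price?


Calculate the discount amount:
10% of $36 = $3.60
Subtract from original:
$36 - $3.60 = $32.40

$32.40


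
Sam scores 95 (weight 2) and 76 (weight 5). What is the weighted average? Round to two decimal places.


Weighted sum:
2 x 95 + 5 x 76 = 570
Total weight:
2 + 5 = 7
Weighted average:
570 / 7 = 81.4285... ≈ 81.43

81.43


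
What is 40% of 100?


Convert percentage to decimal:
40% = 0.4
Multiply:
100 x 0.4 = 40

40


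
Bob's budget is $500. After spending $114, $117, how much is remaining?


Add up expenses:
$114 + $117 = $231
Subtract from budget:
$500 - $231 = $269

$269


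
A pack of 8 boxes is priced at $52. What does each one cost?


Total cost: $52
Number of items: 8
Unit price: $52 / 8 = $6.50

$6.50


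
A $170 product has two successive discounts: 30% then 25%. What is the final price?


First discount:
30% of $170 = $51
Price after first discount:
$170 - $51 = $119
Second discount:
25% of $119 = $29.75
Final price:
$119 - $29.75 = $89.25

$89.25


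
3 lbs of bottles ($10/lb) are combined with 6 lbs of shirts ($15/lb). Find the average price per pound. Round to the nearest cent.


Cost of bottles:
3 x $10 = $30
Cost of shirts:
6 x $15 = $90
Total cost: $30 + $90 = $120
Total weight: 9 lbs
Average: $120 / 9 = $13.3333... ≈ $13.33/lb

$13.33/lb


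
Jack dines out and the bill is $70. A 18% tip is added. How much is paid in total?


Calculate the tip:
18% of $70 = $12.60
Add tip to meal cost:
$70 + $12.60 = $82.60

$82.60


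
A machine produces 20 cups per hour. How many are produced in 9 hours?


Production rate: 20 cups per hour
Time: 9 hours
Total: 20 x 9 = 180 cups

180 cups


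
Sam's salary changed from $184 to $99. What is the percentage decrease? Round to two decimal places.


Find the absolute change:
|99 - 184| = 85
Divide by original and multiply by 100:
85 / 184 x 100 = 46.1956...% ≈ 46.2%

46.2%


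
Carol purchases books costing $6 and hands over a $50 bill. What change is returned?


Start with the amount paid:
$50
Subtract the price:
$50 - $6 = $44

$44


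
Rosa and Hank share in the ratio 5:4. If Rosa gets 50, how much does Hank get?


Find the multiplier:
50 / 5 = 10
Apply to Hank's share:
4 x 10 = 40

40


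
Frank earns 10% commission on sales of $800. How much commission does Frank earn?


Convert rate to decimal:
10% = 0.1
Multiply by sales:
$800 x 0.1 = $80

$80


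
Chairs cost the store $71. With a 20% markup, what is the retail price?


Calculate the markup amount:
20% of $71 = $14.20
Add to cost:
$71 + $14.20 = $85.20

$85.20


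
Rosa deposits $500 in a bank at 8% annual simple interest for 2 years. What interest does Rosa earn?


Use the formula I = P x R x T / 100
P x R x T = 500 x 8 x 2 = 8000
I = 8000 / 100 = $80

$80


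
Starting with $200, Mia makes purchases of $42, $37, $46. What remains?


Add up expenses:
$42 + $37 + $46 = $125
Subtract from budget:
$200 - $125 = $75

$75


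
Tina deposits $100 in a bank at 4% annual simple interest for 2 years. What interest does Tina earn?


Use the formula I = P x R x T / 100
P x R x T = 100 x 4 x 2 = 800
I = 800 / 100 = $8

$8


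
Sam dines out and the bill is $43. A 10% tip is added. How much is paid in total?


Calculate the tip:
10% of $43 = $4.30
Add tip to meal cost:
$43 + $4.30 = $47.30

$47.30


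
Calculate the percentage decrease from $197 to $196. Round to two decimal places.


Find the absolute change:
|196 - 197| = 1
Divide by original and multiply by 100:
1 / 197 x 100 = 0.5076...% ≈ 0.51%

0.51%


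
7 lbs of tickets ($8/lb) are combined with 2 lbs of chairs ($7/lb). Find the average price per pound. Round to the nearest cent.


Cost of tickets:
7 x $8 = $56
Cost of chairs:
2 x $7 = $14
Total cost: $56 + $14 = $70
Total weight: 9 lbs
Average: $70 / 9 = $7.7777... ≈ $7.78/lb

$7.78/lb


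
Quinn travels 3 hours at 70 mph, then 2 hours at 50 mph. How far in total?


Leg 1 distance:
70 x 3 = 210 miles
Leg 2 distance:
50 x 2 = 100 miles
Total distance:
210 + 100 = 310 miles

310 miles


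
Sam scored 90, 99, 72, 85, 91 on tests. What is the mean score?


Add the scores:
90 + 99 + 72 + 85 + 91 = 437
Divide by the number of tests:
437 / 5 = 87.4

87.4


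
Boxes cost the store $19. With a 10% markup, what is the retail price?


Calculate the markup amount:
10% of $19 = $1.90
Add to cost:
$19 + $1.90 = $20.90

$20.90


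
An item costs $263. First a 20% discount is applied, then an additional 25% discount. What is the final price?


First discount:
20% of $263 = $52.60
Price after first discount:
$263 - $52.60 = $210.40
Second discount:
25% of $210.40 = $52.60
Final price:
$210.40 - $52.60 = $157.80

$157.80


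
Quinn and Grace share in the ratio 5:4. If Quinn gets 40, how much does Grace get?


Find the multiplier:
40 / 5 = 8
Apply to Grace's share:
4 x 8 = 32

32


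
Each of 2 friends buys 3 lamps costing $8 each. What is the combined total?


Cost per person:
3 x $8 = $24
Group total:
2 x $24 = $48

$48


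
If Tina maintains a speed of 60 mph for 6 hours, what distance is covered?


Use the formula: distance = speed x time
Speed = 60 mph, Time = 6 hours
60 x 6 = 360 miles

360 miles


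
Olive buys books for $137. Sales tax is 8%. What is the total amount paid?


Calculate the tax:
8% of $137 = $10.96
Add tax to price:
$137 + $10.96 = $147.96

$147.96


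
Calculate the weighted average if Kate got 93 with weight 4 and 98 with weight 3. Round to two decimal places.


Weighted sum:
4 x 93 + 3 x 98 = 666
Total weight:
4 + 3 = 7
Weighted average:
666 / 7 = 95.1428... ≈ 95.14

95.14


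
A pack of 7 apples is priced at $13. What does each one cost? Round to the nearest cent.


Total cost: $13
Number of items: 7
Unit price: $13 / 7 = $1.8571... ≈ $1.86

$1.86


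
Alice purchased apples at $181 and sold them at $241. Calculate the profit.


Selling price = $241
Cost price = $181
Profit = selling price - cost price:
Profit = $241 - $181 = $60

$60


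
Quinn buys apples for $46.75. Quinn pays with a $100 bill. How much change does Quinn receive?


Start with the amount paid:
$100
Subtract the price:
$100 - $46.75 = $53.25

$53.25


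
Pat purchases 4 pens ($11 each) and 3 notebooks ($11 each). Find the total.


Cost of pens:
4 x $11 = $44
Cost of notebooks:
3 x $11 = $33
Add both:
$44 + $33 = $77

$77


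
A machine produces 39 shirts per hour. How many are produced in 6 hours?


Production rate: 39 shirts per hour
Time: 6 hours
Total: 39 x 6 = 234 shirts

234 shirts


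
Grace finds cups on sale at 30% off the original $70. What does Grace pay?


Calculate the discount amount:
30% of $70 = $21
Subtract from original:
$70 - $21 = $49

$49


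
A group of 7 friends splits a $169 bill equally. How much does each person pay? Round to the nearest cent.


Total bill: $169
Number of people: 7
Each pays: $169 / 7 = $24.1428... ≈ $24.14

$24.14


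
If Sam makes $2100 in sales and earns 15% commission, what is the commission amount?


Convert rate to decimal:
15% = 0.15
Multiply by sales:
$2100 x 0.15 = $315

$315


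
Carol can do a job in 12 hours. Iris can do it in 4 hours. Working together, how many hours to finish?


Carol's rate: 1/12 of the job per hour
Iris's rate: 1/4 of the job per hour
Combined rate: 1/12 + 1/4 = 1/3 per hour
Time = 1 / (1/3) = 3 hours

3 hours


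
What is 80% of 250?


Convert percentage to decimal:
80% = 0.8
Multiply:
250 x 0.8 = 200

200


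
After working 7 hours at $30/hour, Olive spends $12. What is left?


Calculate earnings:
7 x $30 = $210
Subtract spending:
$210 - $12 = $198

$198


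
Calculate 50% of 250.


Convert percentage to decimal:
50% = 0.5
Multiply:
250 x 0.5 = 125

125


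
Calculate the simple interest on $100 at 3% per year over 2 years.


Use the formula I = P x R x T / 100
P x R x T = 100 x 3 x 2 = 600
I = 600 / 100 = $6

$6


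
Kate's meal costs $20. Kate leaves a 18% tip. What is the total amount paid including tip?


Calculate the tip:
18% of $20 = $3.60
Add tip to meal cost:
$20 + $3.60 = $23.60

$23.60


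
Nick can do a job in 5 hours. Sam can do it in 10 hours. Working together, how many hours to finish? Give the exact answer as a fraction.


Nick's rate: 1/5 of the job per hour
Sam's rate: 1/10 of the job per hour
Combined rate: 1/5 + 1/10 = 3/10 per hour
Time = 1 / (3/10) = 10/3 hours (≈ 3.33 hours)

10/3 hours


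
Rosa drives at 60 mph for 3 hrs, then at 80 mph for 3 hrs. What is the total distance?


Leg 1 distance:
60 x 3 = 180 miles
Leg 2 distance:
80 x 3 = 240 miles
Total distance:
180 + 240 = 420 miles

420 miles


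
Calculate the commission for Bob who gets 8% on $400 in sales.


Convert rate to decimal:
8% = 0.08
Multiply by sales:
$400 x 0.08 = $32

$32


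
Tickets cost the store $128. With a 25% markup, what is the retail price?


Calculate the markup amount:
25% of $128 = $32
Add to cost:
$128 + $32 = $160

$160


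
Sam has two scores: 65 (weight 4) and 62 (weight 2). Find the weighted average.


Weighted sum:
4 x 65 + 2 x 62 = 384
Total weight:
4 + 2 = 6
Weighted average:
384 / 6 = 64

64


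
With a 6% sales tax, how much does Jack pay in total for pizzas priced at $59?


Calculate the tax:
6% of $59 = $3.54
Add tax to price:
$59 + $3.54 = $62.54

$62.54


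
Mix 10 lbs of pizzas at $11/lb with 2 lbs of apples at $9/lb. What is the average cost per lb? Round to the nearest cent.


Cost of pizzas:
10 x $11 = $110
Cost of apples:
2 x $9 = $18
Total cost: $110 + $18 = $128
Total weight: 12 lbs
Average: $128 / 12 = $10.6666... ≈ $10.67/lb

$10.67/lb


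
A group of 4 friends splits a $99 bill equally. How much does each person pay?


Total bill: $99
Number of people: 4
Each pays: $99 / 4 = $24.75

$24.75


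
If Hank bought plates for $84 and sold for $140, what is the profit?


Selling price = $140
Cost price = $84
Profit = selling price - cost price:
Profit = $140 - $84 = $56

$56


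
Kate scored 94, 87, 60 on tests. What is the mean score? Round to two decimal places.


Add the scores:
94 + 87 + 60 = 241
Divide by the number of tests:
241 / 3 = 80.3333... ≈ 80.33

80.33


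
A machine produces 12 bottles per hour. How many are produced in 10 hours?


Production rate: 12 bottles per hour
Time: 10 hours
Total: 12 x 10 = 120 bottles

120 bottles


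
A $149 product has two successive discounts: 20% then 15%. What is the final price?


First discount:
20% of $149 = $29.80
Price after first discount:
$149 - $29.80 = $119.20
Second discount:
15% of $119.20 = $17.88
Final price:
$119.20 - $17.88 = $101.32

$101.32


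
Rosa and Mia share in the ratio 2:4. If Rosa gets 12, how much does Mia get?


Find the multiplier:
12 / 2 = 6
Apply to Mia's share:
4 x 6 = 24

24


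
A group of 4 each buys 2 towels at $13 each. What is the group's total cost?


Cost per person:
2 x $13 = $26
Group total:
4 x $26 = $104

$104


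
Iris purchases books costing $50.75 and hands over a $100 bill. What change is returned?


Start with the amount paid:
$100
Subtract the price:
$100 - $50.75 = $49.25

$49.25


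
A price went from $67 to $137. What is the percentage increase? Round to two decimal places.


Find the absolute change:
|137 - 67| = 70
Divide by original and multiply by 100:
70 / 67 x 100 = 104.4776...% ≈ 104.48%

104.48%


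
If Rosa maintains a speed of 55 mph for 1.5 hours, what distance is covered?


Use the formula: distance = speed x time
Speed = 55 mph, Time = 1.5 hours
55 x 1.5 = 82.5 miles

82.5 miles


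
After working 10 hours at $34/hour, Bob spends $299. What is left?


Calculate earnings:
10 x $34 = $340
Subtract spending:
$340 - $299 = $41

$41


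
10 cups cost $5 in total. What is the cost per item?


Total cost: $5
Number of items: 10
Unit price: $5 / 10 = $0.50

$0.50


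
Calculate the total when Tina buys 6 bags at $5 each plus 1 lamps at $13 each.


Cost of bags:
6 x $5 = $30
Cost of lamps:
1 x $13 = $13
Add both:
$30 + $13 = $43

$43


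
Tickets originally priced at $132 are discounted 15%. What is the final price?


Calculate the discount amount:
15% of $132 = $19.80
Subtract from original:
$132 - $19.80 = $112.20

$112.20


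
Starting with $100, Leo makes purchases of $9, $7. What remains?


Add up expenses:
$9 + $7 = $16
Subtract from budget:
$100 - $16 = $84

$84


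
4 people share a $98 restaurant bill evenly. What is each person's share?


Total bill: $98
Number of people: 4
Each pays: $98 / 4 = $24.50

$24.50


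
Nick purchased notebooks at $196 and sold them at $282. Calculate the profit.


Selling price = $282
Cost price = $196
Profit = selling price - cost price:
Profit = $282 - $196 = $86

$86


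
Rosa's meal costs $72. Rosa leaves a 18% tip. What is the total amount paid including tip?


Calculate the tip:
18% of $72 = $12.96
Add tip to meal cost:
$72 + $12.96 = $84.96

$84.96


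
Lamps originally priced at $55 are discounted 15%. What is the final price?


Calculate the discount amount:
15% of $55 = $8.25
Subtract from original:
$55 - $8.25 = $46.75

$46.75


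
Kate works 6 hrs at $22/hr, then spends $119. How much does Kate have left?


Calculate earnings:
6 x $22 = $132
Subtract spending:
$132 - $119 = $13

$13


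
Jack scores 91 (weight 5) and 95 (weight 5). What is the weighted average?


Weighted sum:
5 x 91 + 5 x 95 = 930
Total weight:
5 + 5 = 10
Weighted average:
930 / 10 = 93

93


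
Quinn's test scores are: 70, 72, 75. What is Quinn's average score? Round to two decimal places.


Add the scores:
70 + 72 + 75 = 217
Divide by the number of tests:
217 / 3 = 72.3333... ≈ 72.33

72.33


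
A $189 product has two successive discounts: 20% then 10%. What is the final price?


First discount:
20% of $189 = $37.80
Price after first discount:
$189 - $37.80 = $151.20
Second discount:
10% of $151.20 = $15.12
Final price:
$151.20 - $15.12 = $136.08

$136.08


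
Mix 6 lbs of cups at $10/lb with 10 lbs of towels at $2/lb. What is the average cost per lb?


Cost of cups:
6 x $10 = $60
Cost of towels:
10 x $2 = $20
Total cost: $60 + $20 = $80
Total weight: 16 lbs
Average: $80 / 16 = $5/lb

$5/lb


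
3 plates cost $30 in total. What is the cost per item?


Total cost: $30
Number of items: 3
Unit price: $30 / 3 = $10

$10


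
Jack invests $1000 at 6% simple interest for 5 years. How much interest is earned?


Use the formula I = P x R x T / 100
P x R x T = 1000 x 6 x 5 = 30000
I = 30000 / 100 = $300

$300


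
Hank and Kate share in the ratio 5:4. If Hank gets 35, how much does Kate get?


Find the multiplier:
35 / 5 = 7
Apply to Kate's share:
4 x 7 = 28

28


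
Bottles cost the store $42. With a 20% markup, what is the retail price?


Calculate the markup amount:
20% of $42 = $8.40
Add to cost:
$42 + $8.40 = $50.40

$50.40


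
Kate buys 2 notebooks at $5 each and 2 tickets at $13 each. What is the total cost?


Cost of notebooks:
2 x $5 = $10
Cost of tickets:
2 x $13 = $26
Add both:
$10 + $26 = $36

$36


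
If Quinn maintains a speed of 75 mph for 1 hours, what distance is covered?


Use the formula: distance = speed x time
Speed = 75 mph, Time = 1 hours
75 x 1 = 75 miles

75 miles


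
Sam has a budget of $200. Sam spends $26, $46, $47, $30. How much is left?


Add up expenses:
$26 + $46 + $47 + $30 = $149
Subtract from budget:
$200 - $149 = $51

$51


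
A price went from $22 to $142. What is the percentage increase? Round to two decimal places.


Find the absolute change:
|142 - 22| = 120
Divide by original and multiply by 100:
120 / 22 x 100 = 545.4545...% ≈ 545.45%

545.45%


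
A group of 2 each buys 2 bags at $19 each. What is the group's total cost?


Cost per person:
2 x $19 = $38
Group total:
2 x $38 = $76

$76


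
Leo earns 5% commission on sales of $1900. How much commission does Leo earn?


Convert rate to decimal:
5% = 0.05
Multiply by sales:
$1900 x 0.05 = $95

$95


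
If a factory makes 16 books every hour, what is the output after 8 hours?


Production rate: 16 books per hour
Time: 8 hours
Total: 16 x 8 = 128 books

128 books


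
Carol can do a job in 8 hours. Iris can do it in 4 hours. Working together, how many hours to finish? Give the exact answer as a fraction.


Carol's rate: 1/8 of the job per hour
Iris's rate: 1/4 of the job per hour
Combined rate: 1/8 + 1/4 = 3/8 per hour
Time = 1 / (3/8) = 8/3 hours (≈ 2.67 hours)

8/3 hours


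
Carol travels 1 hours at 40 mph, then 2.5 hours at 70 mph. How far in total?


Leg 1 distance:
40 x 1 = 40 miles
Leg 2 distance:
70 x 2.5 = 175 miles
Total distance:
40 + 175 = 215 miles

215 miles


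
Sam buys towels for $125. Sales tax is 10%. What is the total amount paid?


Calculate the tax:
10% of $125 = $12.50
Add tax to price:
$125 + $12.50 = $137.50

$137.50


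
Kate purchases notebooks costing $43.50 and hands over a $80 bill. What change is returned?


Start with the amount paid:
$80
Subtract the price:
$80 - $43.50 = $36.50

$36.50


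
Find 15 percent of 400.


Convert percentage to decimal:
15% = 0.15
Multiply:
400 x 0.15 = 60

60


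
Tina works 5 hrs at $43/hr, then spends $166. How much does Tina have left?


Calculate earnings:
5 x $43 = $215
Subtract spending:
$215 - $166 = $49

$49


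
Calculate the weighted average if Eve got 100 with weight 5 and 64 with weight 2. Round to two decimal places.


Weighted sum:
5 x 100 + 2 x 64 = 628
Total weight:
5 + 2 = 7
Weighted average:
628 / 7 = 89.7142... ≈ 89.71

89.71


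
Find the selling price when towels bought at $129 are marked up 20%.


Calculate the markup amount:
20% of $129 = $25.80
Add to cost:
$129 + $25.80 = $154.80

$154.80


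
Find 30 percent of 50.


Convert percentage to decimal:
30% = 0.3
Multiply:
50 x 0.3 = 15

15


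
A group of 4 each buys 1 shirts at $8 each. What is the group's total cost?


Cost per person:
1 x $8 = $8
Group total:
4 x $8 = $32

$32


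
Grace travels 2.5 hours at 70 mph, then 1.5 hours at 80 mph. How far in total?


Leg 1 distance:
70 x 2.5 = 175 miles
Leg 2 distance:
80 x 1.5 = 120 miles
Total distance:
175 + 120 = 295 miles

295 miles


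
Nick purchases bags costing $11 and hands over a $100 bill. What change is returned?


Start with the amount paid:
$100
Subtract the price:
$100 - $11 = $89

$89


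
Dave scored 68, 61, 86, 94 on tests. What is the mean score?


Add the scores:
68 + 61 + 86 + 94 = 309
Divide by the number of tests:
309 / 4 = 77.25

77.25


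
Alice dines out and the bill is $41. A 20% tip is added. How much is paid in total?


Calculate the tip:
20% of $41 = $8.20
Add tip to meal cost:
$41 + $8.20 = $49.20

$49.20


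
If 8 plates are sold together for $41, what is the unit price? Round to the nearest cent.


Total cost: $41
Number of items: 8
Unit price: $41 / 8 = $5.125 ≈ $5.13

$5.13


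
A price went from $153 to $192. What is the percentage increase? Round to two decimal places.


Find the absolute change:
|192 - 153| = 39
Divide by original and multiply by 100:
39 / 153 x 100 = 25.4901...% ≈ 25.49%

25.49%


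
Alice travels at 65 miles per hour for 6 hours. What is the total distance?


Use the formula: distance = speed x time
Speed = 65 mph, Time = 6 hours
65 x 6 = 390 miles

390 miles


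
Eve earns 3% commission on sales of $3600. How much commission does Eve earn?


Convert rate to decimal:
3% = 0.03
Multiply by sales:
$3600 x 0.03 = $108

$108


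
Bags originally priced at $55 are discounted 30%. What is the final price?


Calculate the discount amount:
30% of $55 = $16.50
Subtract from original:
$55 - $16.50 = $38.50

$38.50


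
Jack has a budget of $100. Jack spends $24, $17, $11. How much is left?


Add up expenses:
$24 + $17 + $11 = $52
Subtract from budget:
$100 - $52 = $48

$48


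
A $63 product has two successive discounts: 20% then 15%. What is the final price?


First discount:
20% of $63 = $12.60
Price after first discount:
$63 - $12.60 = $50.40
Second discount:
15% of $50.40 = $7.56
Final price:
$50.40 - $7.56 = $42.84

$42.84
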